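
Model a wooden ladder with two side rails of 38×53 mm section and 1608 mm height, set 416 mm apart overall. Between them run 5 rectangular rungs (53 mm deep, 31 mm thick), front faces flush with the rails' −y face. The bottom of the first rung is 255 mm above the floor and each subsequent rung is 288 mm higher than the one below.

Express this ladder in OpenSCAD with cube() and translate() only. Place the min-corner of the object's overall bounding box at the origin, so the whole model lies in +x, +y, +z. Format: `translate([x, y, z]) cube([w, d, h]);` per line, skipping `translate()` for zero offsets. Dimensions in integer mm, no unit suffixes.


// rung span = 416 - 2*38 = 340
// rung[k] z = 255 + k*288
cube([38, 53, 1608]);
translate([378, 0, 0]) cube([38, 53, 1608]);
translate([38, 0, 255]) cube([340, 53, 31]);
translate([38, 0, 543]) cube([340, 53, 31]);
translate([38, 0, 831]) cube([340, 53, 31]);
translate([38, 0, 1119]) cube([340, 53, 31]);
translate([38, 0, 1407]) cube([340, 53, 31]);


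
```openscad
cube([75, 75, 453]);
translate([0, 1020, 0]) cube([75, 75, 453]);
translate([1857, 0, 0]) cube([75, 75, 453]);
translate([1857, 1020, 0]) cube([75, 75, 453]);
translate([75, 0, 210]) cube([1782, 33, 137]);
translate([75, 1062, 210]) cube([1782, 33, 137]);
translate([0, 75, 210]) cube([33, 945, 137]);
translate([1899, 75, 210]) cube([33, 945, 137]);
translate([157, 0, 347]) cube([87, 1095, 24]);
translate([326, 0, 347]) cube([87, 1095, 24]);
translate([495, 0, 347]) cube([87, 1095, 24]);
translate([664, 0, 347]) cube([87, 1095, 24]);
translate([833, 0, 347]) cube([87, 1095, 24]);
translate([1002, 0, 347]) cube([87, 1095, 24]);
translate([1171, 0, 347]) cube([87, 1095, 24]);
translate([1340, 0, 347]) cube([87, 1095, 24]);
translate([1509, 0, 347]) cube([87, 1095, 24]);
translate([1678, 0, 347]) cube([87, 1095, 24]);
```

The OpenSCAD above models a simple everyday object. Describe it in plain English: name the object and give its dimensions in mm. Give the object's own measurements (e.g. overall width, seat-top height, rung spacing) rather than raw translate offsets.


A bed frame 1932 mm long (x) by 1095 mm wide (y). Four 75×75 mm corner posts, 453 mm tall, at the corners of the footprint. Four rails of 33 mm thickness and 137 mm height run between adjacent posts with their undersides at z = 210 mm, their outer faces flush with the outside of the frame (the two x-running rails run between the posts' inner faces; the two y-running rails run between the posts' inner faces). 10 slats, each 87 mm wide (x) and 24 mm thick, lie across the top of the two x-running rails, running the full 1095 mm width of the frame in y; along x they sit between the end posts with a 82 mm gap after the −x posts and between neighbouring slats, leaving 92 mm before the +x posts.


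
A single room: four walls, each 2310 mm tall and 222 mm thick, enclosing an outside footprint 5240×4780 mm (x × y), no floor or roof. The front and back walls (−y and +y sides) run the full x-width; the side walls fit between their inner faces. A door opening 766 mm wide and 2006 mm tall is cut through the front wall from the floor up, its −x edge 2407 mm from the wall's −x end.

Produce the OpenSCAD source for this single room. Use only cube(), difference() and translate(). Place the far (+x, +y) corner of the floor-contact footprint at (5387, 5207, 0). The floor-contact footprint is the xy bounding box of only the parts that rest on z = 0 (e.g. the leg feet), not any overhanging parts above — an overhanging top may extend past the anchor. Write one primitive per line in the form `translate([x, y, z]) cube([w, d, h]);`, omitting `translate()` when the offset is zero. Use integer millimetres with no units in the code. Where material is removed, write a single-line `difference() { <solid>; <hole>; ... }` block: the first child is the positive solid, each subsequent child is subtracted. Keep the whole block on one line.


difference() { translate([147, 427, 0]) cube([5240, 222, 2310]); translate([2554, 427, 0]) cube([766, 222, 2006]); }
translate([147, 4985, 0]) cube([5240, 222, 2310]);
translate([147, 649, 0]) cube([222, 4336, 2310]);
translate([5165, 649, 0]) cube([222, 4336, 2310]);


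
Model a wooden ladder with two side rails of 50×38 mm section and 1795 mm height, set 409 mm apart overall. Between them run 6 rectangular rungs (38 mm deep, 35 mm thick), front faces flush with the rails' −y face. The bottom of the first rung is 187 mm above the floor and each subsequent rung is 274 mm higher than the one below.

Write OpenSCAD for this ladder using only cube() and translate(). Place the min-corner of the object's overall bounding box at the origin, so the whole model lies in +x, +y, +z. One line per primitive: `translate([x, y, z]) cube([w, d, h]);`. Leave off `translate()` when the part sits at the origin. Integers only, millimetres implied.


cube([50, 38, 1795]);
translate([359, 0, 0]) cube([50, 38, 1795]);
translate([50, 0, 187]) cube([309, 38, 35]);
translate([50, 0, 461]) cube([309, 38, 35]);
translate([50, 0, 735]) cube([309, 38, 35]);
translate([50, 0, 1009]) cube([309, 38, 35]);
translate([50, 0, 1283]) cube([309, 38, 35]);
translate([50, 0, 1557]) cube([309, 38, 35]);


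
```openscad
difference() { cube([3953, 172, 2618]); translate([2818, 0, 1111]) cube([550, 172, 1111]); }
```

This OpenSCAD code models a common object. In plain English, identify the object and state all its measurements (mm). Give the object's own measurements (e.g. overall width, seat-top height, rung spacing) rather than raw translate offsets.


A wall 3953 mm long (x), 172 mm thick (y), 2618 mm tall, with a rectangular window opening cut through it. The opening is 550 mm wide and 1111 mm tall; its sill is at z = 1111 mm and its near (−x) edge is 2818 mm from the wall's −x end. The opening passes through the full wall thickness.


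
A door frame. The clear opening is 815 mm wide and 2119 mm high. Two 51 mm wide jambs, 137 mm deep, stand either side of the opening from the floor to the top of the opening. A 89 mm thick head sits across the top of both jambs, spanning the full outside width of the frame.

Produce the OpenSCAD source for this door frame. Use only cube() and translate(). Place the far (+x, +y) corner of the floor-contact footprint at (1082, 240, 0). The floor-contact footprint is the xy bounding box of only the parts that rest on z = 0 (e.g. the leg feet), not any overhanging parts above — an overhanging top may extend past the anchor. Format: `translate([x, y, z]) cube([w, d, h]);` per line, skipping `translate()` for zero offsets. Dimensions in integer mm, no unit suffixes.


translate([165, 103, 0]) cube([51, 137, 2119]);
translate([1031, 103, 0]) cube([51, 137, 2119]);
translate([165, 103, 2119]) cube([917, 137, 89]);


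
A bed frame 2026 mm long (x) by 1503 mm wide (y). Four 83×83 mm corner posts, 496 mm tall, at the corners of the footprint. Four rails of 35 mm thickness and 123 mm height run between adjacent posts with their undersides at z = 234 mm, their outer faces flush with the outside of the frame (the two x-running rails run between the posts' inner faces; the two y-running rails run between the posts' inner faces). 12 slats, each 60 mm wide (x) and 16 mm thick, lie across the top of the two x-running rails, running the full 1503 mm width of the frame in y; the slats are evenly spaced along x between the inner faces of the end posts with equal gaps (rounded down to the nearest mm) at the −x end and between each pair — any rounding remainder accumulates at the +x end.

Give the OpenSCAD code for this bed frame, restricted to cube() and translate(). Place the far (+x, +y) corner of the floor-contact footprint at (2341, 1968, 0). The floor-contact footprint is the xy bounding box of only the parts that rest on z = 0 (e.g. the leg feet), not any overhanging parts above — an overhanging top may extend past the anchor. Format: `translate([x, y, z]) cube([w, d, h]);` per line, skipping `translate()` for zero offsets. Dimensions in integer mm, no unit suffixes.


translate([315, 465, 0]) cube([83, 83, 496]);
translate([315, 1885, 0]) cube([83, 83, 496]);
translate([2258, 465, 0]) cube([83, 83, 496]);
translate([2258, 1885, 0]) cube([83, 83, 496]);
translate([398, 465, 234]) cube([1860, 35, 123]);
translate([398, 1933, 234]) cube([1860, 35, 123]);
translate([315, 548, 234]) cube([35, 1337, 123]);
translate([2306, 548, 234]) cube([35, 1337, 123]);
translate([485, 465, 357]) cube([60, 1503, 16]);
translate([632, 465, 357]) cube([60, 1503, 16]);
translate([779, 465, 357]) cube([60, 1503, 16]);
translate([926, 465, 357]) cube([60, 1503, 16]);
translate([1073, 465, 357]) cube([60, 1503, 16]);
translate([1220, 465, 357]) cube([60, 1503, 16]);
translate([1367, 465, 357]) cube([60, 1503, 16]);
translate([1514, 465, 357]) cube([60, 1503, 16]);
translate([1661, 465, 357]) cube([60, 1503, 16]);
translate([1808, 465, 357]) cube([60, 1503, 16]);
translate([1955, 465, 357]) cube([60, 1503, 16]);
translate([2102, 465, 357]) cube([60, 1503, 16]);


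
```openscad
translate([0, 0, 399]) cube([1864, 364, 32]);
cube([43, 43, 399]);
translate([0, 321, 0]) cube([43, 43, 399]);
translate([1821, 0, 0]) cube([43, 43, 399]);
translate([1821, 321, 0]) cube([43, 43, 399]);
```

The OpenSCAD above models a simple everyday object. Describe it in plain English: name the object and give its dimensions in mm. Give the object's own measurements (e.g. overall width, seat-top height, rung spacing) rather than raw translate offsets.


A bench: a 1864×364 mm seat slab, 32 mm thick, top at z = 431 mm, on four 43×43 mm square legs flush with the seat corners and standing on z = 0.


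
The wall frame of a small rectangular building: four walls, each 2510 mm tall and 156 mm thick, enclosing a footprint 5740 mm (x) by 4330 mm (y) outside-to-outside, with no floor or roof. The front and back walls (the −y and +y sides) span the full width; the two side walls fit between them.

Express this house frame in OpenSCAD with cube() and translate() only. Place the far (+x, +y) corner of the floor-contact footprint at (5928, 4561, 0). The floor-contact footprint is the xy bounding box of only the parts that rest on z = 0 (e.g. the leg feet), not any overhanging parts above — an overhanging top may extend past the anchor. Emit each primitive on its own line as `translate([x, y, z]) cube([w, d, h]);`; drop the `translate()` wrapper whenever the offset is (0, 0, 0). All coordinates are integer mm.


translate([188, 231, 0]) cube([5740, 156, 2510]);
translate([188, 4405, 0]) cube([5740, 156, 2510]);
translate([188, 387, 0]) cube([156, 4018, 2510]);
translate([5772, 387, 0]) cube([156, 4018, 2510]);


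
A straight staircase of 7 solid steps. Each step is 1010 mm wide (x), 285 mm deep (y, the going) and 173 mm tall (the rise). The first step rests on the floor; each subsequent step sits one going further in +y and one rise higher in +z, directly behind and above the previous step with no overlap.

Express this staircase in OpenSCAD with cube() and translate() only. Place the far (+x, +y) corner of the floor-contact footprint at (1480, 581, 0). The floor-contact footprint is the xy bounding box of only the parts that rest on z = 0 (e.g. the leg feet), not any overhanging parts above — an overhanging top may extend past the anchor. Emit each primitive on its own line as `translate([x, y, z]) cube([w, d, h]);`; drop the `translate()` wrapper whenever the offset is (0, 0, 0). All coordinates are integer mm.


translate([470, 296, 0]) cube([1010, 285, 173]);
translate([470, 581, 173]) cube([1010, 285, 173]);
translate([470, 866, 346]) cube([1010, 285, 173]);
translate([470, 1151, 519]) cube([1010, 285, 173]);
translate([470, 1436, 692]) cube([1010, 285, 173]);
translate([470, 1721, 865]) cube([1010, 285, 173]);
translate([470, 2006, 1038]) cube([1010, 285, 173]);


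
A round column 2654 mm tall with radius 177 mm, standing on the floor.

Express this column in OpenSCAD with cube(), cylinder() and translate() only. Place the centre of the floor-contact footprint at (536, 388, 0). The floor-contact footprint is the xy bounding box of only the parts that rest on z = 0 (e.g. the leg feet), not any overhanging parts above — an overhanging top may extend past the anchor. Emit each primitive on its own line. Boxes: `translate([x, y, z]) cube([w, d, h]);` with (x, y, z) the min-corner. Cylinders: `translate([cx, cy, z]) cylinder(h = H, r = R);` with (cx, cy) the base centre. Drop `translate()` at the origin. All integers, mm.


translate([536, 388, 0]) cylinder(h = 2654, r = 177);


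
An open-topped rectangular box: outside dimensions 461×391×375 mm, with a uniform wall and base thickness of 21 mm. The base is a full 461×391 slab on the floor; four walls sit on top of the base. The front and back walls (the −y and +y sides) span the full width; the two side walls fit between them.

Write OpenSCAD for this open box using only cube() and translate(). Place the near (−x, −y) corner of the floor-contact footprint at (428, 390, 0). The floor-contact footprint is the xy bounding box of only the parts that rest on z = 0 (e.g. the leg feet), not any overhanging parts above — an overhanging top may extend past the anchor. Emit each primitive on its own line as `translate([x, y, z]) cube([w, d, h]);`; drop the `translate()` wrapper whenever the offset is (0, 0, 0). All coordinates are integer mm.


translate([428, 390, 0]) cube([461, 391, 21]);
translate([428, 390, 21]) cube([461, 21, 354]);
translate([428, 760, 21]) cube([461, 21, 354]);
translate([428, 411, 21]) cube([21, 349, 354]);
translate([868, 411, 21]) cube([21, 349, 354]);


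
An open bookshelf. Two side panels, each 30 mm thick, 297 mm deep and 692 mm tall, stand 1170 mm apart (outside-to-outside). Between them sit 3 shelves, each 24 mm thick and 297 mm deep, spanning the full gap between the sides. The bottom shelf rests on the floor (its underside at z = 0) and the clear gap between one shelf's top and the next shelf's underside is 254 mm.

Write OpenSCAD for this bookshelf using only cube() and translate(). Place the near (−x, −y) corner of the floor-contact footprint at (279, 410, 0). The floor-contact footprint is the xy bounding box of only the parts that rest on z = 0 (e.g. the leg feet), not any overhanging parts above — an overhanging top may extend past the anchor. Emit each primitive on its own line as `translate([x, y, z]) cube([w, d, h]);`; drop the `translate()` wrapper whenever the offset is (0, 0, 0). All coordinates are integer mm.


translate([279, 410, 0]) cube([30, 297, 692]);
translate([1419, 410, 0]) cube([30, 297, 692]);
translate([309, 410, 0]) cube([1110, 297, 24]);
translate([309, 410, 278]) cube([1110, 297, 24]);
translate([309, 410, 556]) cube([1110, 297, 24]);


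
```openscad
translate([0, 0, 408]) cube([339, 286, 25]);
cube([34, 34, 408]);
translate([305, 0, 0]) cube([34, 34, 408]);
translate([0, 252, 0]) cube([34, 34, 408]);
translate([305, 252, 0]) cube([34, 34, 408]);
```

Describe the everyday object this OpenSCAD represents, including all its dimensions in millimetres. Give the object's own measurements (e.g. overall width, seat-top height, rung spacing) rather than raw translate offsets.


A four-legged stool. The seat is a 339×286×25 mm slab whose top surface is at z = 433 mm; four square legs, each 34×34 mm in cross-section, run from the floor (z = 0) to the underside of the seat, each flush with a corner of the seat.


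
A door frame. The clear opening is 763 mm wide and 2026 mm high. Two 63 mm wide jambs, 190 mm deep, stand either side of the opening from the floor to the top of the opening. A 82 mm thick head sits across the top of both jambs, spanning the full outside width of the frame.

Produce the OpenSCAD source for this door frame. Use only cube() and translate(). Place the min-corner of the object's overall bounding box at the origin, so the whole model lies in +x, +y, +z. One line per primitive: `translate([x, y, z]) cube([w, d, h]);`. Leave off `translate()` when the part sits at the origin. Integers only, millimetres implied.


cube([63, 190, 2026]);
translate([826, 0, 0]) cube([63, 190, 2026]);
translate([0, 0, 2026]) cube([889, 190, 82]);


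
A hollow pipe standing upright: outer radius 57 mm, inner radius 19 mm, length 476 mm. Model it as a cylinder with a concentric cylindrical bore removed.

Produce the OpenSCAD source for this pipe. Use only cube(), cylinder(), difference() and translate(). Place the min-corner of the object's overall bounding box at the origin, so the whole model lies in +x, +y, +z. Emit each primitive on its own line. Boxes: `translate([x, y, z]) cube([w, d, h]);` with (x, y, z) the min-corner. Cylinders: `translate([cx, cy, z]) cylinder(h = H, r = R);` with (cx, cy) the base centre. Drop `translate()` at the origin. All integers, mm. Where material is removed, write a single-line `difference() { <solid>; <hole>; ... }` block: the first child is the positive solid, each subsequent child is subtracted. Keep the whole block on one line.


difference() { translate([57, 57, 0]) cylinder(h = 476, r = 57); translate([57, 57, 0]) cylinder(h = 476, r = 19); }


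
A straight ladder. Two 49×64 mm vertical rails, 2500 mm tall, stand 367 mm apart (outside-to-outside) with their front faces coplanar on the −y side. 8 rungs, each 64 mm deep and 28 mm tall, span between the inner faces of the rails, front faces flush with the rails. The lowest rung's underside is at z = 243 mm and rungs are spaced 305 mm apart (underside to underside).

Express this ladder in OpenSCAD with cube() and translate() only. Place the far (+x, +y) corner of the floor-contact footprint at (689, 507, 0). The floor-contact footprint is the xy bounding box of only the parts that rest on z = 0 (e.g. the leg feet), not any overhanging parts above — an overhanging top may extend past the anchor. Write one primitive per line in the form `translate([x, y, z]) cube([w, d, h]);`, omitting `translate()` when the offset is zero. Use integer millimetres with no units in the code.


// rung span = 367 - 2*49 = 269
// rung[k] z = 243 + k*305
translate([322, 443, 0]) cube([49, 64, 2500]);
translate([640, 443, 0]) cube([49, 64, 2500]);
translate([371, 443, 243]) cube([269, 64, 28]);
translate([371, 443, 548]) cube([269, 64, 28]);
translate([371, 443, 853]) cube([269, 64, 28]);
translate([371, 443, 1158]) cube([269, 64, 28]);
translate([371, 443, 1463]) cube([269, 64, 28]);
translate([371, 443, 1768]) cube([269, 64, 28]);
translate([371, 443, 2073]) cube([269, 64, 28]);
translate([371, 443, 2378]) cube([269, 64, 28]);


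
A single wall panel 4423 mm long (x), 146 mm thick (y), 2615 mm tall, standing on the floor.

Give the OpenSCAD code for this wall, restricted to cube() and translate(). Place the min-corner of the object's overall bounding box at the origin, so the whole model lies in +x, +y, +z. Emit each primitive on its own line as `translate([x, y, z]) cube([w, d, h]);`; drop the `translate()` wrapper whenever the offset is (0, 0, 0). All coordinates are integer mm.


cube([4423, 146, 2615]);


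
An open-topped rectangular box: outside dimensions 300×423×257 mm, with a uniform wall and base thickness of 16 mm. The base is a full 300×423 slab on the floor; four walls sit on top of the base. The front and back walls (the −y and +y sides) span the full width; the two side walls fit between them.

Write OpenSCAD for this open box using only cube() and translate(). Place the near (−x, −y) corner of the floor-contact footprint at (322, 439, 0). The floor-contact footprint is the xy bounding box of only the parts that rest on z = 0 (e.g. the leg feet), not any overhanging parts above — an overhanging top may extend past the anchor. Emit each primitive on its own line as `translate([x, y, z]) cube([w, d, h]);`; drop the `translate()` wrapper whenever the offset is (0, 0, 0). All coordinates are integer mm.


translate([322, 439, 0]) cube([300, 423, 16]);
translate([322, 439, 16]) cube([300, 16, 241]);
translate([322, 846, 16]) cube([300, 16, 241]);
translate([322, 455, 16]) cube([16, 391, 241]);
translate([606, 455, 16]) cube([16, 391, 241]);


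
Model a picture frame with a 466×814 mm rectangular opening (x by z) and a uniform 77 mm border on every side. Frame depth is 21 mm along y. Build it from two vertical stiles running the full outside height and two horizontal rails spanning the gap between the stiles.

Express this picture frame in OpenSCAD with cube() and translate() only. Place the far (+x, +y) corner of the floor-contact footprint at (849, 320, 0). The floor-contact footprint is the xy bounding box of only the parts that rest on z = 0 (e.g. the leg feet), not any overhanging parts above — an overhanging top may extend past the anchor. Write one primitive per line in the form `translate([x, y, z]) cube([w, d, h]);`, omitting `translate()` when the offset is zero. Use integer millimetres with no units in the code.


translate([229, 299, 0]) cube([77, 21, 968]);
translate([772, 299, 0]) cube([77, 21, 968]);
translate([306, 299, 0]) cube([466, 21, 77]);
translate([306, 299, 891]) cube([466, 21, 77]);


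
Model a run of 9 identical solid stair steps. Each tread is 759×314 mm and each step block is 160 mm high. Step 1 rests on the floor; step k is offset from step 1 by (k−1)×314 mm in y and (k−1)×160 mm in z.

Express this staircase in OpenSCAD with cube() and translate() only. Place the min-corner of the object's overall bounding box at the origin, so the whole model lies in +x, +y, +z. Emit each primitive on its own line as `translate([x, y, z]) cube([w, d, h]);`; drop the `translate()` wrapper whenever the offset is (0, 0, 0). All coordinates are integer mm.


cube([759, 314, 160]);
translate([0, 314, 160]) cube([759, 314, 160]);
translate([0, 628, 320]) cube([759, 314, 160]);
translate([0, 942, 480]) cube([759, 314, 160]);
translate([0, 1256, 640]) cube([759, 314, 160]);
translate([0, 1570, 800]) cube([759, 314, 160]);
translate([0, 1884, 960]) cube([759, 314, 160]);
translate([0, 2198, 1120]) cube([759, 314, 160]);
translate([0, 2512, 1280]) cube([759, 314, 160]);


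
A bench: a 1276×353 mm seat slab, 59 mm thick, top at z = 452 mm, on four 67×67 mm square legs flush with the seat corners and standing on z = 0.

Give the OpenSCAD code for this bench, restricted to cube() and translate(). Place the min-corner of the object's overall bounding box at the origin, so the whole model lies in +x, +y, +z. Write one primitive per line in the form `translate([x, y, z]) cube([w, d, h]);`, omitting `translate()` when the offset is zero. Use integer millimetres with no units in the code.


translate([0, 0, 393]) cube([1276, 353, 59]);
cube([67, 67, 393]);
translate([0, 286, 0]) cube([67, 67, 393]);
translate([1209, 0, 0]) cube([67, 67, 393]);
translate([1209, 286, 0]) cube([67, 67, 393]);


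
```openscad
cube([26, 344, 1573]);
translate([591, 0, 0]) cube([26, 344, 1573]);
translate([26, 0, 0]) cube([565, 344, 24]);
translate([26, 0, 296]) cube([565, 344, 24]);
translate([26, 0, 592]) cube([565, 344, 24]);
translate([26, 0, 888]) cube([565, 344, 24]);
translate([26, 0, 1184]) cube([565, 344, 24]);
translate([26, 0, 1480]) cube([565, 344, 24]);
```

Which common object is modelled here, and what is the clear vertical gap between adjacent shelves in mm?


A bookshelf. The clear shelf gap is 272 mm.

Two tall side panels with 6 horizontal boards between them — a bookshelf. The first two shelf undersides are at z = 0 and z = 296; with shelf thickness 24, the clear gap is 296 − 0 − 24 = 272 mm.


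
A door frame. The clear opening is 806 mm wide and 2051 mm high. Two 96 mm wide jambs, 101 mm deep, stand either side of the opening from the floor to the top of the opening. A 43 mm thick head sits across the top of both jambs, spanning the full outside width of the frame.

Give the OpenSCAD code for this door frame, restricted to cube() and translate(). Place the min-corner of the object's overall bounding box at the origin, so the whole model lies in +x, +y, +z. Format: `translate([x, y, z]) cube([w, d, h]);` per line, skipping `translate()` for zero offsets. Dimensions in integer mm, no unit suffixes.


cube([96, 101, 2051]);
translate([902, 0, 0]) cube([96, 101, 2051]);
translate([0, 0, 2051]) cube([998, 101, 43]);


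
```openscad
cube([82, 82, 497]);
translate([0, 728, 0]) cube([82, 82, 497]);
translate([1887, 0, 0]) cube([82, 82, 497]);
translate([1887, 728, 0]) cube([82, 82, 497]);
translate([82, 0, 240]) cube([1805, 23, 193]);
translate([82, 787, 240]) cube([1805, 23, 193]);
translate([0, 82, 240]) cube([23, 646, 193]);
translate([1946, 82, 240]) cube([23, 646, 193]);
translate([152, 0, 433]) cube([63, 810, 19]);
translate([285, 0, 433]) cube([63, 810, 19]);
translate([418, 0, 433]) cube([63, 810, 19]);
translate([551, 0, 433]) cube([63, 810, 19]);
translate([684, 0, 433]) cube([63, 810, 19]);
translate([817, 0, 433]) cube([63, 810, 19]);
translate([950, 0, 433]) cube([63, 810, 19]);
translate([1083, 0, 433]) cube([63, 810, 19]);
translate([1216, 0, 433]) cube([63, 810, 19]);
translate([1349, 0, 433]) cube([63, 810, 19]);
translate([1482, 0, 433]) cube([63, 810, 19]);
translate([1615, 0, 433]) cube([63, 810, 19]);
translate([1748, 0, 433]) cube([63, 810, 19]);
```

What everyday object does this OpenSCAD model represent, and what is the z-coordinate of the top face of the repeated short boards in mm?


A bed frame. The slat-top height is 452 mm.

Four posts, four rails, and a row of slats — a bed frame. Slats sit on the rails at z = 240 + 193 = 433; with slat thickness 19, the top is 452 mm.


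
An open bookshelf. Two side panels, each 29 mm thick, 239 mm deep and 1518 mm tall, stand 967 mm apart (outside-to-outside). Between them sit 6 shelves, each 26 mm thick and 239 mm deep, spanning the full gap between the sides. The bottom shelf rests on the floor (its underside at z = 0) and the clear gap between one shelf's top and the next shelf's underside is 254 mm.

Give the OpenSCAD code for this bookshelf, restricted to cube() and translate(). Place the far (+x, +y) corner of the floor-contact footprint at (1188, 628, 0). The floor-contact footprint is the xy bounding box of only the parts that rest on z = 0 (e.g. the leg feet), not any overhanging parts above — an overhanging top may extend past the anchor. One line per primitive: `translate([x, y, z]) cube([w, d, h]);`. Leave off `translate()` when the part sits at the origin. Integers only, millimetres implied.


translate([221, 389, 0]) cube([29, 239, 1518]);
translate([1159, 389, 0]) cube([29, 239, 1518]);
translate([250, 389, 0]) cube([909, 239, 26]);
translate([250, 389, 280]) cube([909, 239, 26]);
translate([250, 389, 560]) cube([909, 239, 26]);
translate([250, 389, 840]) cube([909, 239, 26]);
translate([250, 389, 1120]) cube([909, 239, 26]);
translate([250, 389, 1400]) cube([909, 239, 26]);


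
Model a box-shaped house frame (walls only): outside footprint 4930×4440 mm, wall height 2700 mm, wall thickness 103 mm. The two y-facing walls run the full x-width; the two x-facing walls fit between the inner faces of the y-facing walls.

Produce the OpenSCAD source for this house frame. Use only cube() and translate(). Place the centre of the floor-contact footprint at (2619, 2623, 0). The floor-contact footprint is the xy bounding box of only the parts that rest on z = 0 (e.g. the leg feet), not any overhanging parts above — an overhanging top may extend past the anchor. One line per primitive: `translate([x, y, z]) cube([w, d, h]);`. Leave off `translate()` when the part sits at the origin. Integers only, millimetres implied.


translate([154, 403, 0]) cube([4930, 103, 2700]);
translate([154, 4740, 0]) cube([4930, 103, 2700]);
translate([154, 506, 0]) cube([103, 4234, 2700]);
translate([4981, 506, 0]) cube([103, 4234, 2700]);


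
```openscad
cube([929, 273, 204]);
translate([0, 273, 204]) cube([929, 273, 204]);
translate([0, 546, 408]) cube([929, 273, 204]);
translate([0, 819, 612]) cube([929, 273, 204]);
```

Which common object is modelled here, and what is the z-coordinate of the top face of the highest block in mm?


A staircase. The total rise is 816 mm.

4 identical blocks, each offset up and back from the previous — a staircase. Each step is 204 mm tall and there are 4 of them, so the total rise is 4 × 204 = 816 mm.


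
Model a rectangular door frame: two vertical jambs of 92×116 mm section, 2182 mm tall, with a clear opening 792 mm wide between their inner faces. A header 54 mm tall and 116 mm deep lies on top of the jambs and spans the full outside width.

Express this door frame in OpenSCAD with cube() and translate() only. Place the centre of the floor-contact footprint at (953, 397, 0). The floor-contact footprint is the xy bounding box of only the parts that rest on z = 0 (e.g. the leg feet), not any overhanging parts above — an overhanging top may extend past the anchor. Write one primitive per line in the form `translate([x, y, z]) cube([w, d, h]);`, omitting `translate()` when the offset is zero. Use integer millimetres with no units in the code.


translate([465, 339, 0]) cube([92, 116, 2182]);
translate([1349, 339, 0]) cube([92, 116, 2182]);
translate([465, 339, 2182]) cube([976, 116, 54]);


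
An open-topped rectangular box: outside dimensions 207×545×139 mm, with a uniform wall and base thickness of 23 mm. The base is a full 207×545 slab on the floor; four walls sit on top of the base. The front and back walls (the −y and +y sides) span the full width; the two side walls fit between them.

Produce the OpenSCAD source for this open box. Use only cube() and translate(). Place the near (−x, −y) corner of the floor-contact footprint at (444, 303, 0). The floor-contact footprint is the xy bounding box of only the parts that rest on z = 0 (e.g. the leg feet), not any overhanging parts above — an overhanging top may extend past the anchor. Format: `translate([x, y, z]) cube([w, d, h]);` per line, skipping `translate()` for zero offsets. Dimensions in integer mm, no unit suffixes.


translate([444, 303, 0]) cube([207, 545, 23]);
translate([444, 303, 23]) cube([207, 23, 116]);
translate([444, 825, 23]) cube([207, 23, 116]);
translate([444, 326, 23]) cube([23, 499, 116]);
translate([628, 326, 23]) cube([23, 499, 116]);


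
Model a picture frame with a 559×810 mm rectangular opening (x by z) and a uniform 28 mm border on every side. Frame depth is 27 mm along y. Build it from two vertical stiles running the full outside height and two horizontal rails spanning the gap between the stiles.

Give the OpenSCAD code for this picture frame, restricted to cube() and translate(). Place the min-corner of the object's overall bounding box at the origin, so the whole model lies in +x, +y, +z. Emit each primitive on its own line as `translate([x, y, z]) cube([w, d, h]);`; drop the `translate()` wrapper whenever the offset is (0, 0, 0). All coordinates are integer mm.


cube([28, 27, 866]);
translate([587, 0, 0]) cube([28, 27, 866]);
translate([28, 0, 0]) cube([559, 27, 28]);
translate([28, 0, 838]) cube([559, 27, 28]);


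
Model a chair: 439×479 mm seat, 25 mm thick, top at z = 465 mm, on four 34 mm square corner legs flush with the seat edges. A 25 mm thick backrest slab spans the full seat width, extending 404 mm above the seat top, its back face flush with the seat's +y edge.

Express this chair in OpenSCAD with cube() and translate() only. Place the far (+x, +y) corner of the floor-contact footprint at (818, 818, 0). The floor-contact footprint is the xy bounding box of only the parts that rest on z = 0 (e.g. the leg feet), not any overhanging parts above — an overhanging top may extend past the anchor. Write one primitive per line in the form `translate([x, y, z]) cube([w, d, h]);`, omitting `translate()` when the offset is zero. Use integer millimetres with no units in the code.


translate([379, 339, 440]) cube([439, 479, 25]);
translate([379, 339, 0]) cube([34, 34, 440]);
translate([784, 339, 0]) cube([34, 34, 440]);
translate([379, 784, 0]) cube([34, 34, 440]);
translate([784, 784, 0]) cube([34, 34, 440]);
translate([379, 793, 465]) cube([439, 25, 404]);


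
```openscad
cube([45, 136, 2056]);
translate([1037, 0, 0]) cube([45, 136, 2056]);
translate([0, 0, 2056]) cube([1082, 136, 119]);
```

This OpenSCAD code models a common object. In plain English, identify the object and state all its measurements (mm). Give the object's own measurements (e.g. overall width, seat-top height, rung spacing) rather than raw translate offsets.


A door frame. The clear opening is 992 mm wide and 2056 mm high. Two 45 mm wide jambs, 136 mm deep, stand either side of the opening from the floor to the top of the opening. A 119 mm thick head sits across the top of both jambs, spanning the full outside width of the frame.


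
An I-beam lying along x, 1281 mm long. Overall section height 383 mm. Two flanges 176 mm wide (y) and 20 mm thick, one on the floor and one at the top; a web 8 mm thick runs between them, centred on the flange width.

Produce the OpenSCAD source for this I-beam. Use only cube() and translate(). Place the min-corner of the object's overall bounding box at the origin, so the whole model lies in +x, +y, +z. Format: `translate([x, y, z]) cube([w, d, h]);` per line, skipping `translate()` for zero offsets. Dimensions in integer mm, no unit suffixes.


cube([1281, 176, 20]);
translate([0, 84, 20]) cube([1281, 8, 343]);
translate([0, 0, 363]) cube([1281, 176, 20]);


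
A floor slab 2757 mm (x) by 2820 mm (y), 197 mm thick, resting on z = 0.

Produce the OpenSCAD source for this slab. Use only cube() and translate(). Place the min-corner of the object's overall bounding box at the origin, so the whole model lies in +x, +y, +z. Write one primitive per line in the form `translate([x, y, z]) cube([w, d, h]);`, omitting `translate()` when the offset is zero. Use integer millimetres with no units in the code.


cube([2757, 2820, 197]);


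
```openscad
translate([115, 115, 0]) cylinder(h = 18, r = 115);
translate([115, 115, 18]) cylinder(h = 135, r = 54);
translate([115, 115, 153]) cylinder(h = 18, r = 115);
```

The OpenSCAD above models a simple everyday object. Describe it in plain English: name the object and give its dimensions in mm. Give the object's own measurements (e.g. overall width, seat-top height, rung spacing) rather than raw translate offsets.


A spool: two coaxial disc flanges of radius 115 mm and thickness 18 mm, joined by a core cylinder of radius 54 mm and height 135 mm. The lower flange rests on z = 0 and the three cylinders share a vertical axis.


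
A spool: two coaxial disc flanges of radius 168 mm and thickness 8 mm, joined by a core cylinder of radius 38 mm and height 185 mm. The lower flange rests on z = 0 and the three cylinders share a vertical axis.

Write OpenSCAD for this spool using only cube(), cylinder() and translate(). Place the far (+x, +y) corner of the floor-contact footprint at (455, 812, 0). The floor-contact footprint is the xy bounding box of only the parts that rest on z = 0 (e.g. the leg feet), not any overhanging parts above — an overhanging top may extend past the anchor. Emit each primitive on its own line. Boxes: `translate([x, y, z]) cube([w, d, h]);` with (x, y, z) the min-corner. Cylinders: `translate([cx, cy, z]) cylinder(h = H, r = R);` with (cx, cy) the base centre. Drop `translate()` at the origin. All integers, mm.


translate([287, 644, 0]) cylinder(h = 8, r = 168);
translate([287, 644, 8]) cylinder(h = 185, r = 38);
translate([287, 644, 193]) cylinder(h = 8, r = 168);


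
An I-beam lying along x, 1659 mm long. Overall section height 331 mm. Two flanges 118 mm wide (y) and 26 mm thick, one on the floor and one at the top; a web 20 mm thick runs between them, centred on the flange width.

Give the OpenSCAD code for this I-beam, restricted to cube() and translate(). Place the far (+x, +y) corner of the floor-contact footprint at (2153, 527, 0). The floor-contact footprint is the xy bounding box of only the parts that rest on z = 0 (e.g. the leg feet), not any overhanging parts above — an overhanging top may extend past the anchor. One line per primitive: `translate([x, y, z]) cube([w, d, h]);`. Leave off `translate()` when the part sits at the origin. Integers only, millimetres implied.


translate([494, 409, 0]) cube([1659, 118, 26]);
translate([494, 458, 26]) cube([1659, 20, 279]);
translate([494, 409, 305]) cube([1659, 118, 26]);


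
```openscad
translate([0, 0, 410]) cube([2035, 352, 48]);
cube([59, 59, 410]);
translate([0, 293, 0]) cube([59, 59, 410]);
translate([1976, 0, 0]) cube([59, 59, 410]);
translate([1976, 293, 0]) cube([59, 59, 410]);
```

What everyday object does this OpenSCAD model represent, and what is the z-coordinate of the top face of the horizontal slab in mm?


A bench. The seat-top height is 458 mm.

A long slab on four corner posts — a bench. The slab sits at z = 410 with thickness 48, so the top is 410 + 48 = 458 mm.


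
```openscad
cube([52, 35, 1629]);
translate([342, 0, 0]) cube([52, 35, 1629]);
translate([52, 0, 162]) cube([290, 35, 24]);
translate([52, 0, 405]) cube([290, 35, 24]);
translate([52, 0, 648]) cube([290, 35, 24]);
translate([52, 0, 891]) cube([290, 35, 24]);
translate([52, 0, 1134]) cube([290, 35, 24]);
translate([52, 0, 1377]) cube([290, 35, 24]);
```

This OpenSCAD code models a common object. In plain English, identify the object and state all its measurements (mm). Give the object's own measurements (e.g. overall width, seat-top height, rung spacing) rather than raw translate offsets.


A straight ladder. Two 52×35 mm vertical rails, 1629 mm tall, stand 394 mm apart (outside-to-outside) with their front faces coplanar on the −y side. 6 rungs, each 35 mm deep and 24 mm tall, span between the inner faces of the rails, front faces flush with the rails. The lowest rung's underside is at z = 162 mm and rungs are spaced 243 mm apart (underside to underside).


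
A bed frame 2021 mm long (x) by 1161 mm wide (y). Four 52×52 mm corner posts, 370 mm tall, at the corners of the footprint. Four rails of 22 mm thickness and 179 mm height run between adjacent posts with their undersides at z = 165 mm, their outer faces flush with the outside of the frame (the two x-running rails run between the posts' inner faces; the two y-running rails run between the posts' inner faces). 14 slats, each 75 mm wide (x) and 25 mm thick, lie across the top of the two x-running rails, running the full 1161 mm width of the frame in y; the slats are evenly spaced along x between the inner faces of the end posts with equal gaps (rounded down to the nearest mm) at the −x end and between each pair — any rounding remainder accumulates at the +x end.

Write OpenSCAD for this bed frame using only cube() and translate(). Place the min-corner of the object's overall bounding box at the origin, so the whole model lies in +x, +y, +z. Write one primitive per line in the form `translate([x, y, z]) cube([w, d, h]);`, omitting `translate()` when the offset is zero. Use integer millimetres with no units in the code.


cube([52, 52, 370]);
translate([0, 1109, 0]) cube([52, 52, 370]);
translate([1969, 0, 0]) cube([52, 52, 370]);
translate([1969, 1109, 0]) cube([52, 52, 370]);
translate([52, 0, 165]) cube([1917, 22, 179]);
translate([52, 1139, 165]) cube([1917, 22, 179]);
translate([0, 52, 165]) cube([22, 1057, 179]);
translate([1999, 52, 165]) cube([22, 1057, 179]);
translate([109, 0, 344]) cube([75, 1161, 25]);
translate([241, 0, 344]) cube([75, 1161, 25]);
translate([373, 0, 344]) cube([75, 1161, 25]);
translate([505, 0, 344]) cube([75, 1161, 25]);
translate([637, 0, 344]) cube([75, 1161, 25]);
translate([769, 0, 344]) cube([75, 1161, 25]);
translate([901, 0, 344]) cube([75, 1161, 25]);
translate([1033, 0, 344]) cube([75, 1161, 25]);
translate([1165, 0, 344]) cube([75, 1161, 25]);
translate([1297, 0, 344]) cube([75, 1161, 25]);
translate([1429, 0, 344]) cube([75, 1161, 25]);
translate([1561, 0, 344]) cube([75, 1161, 25]);
translate([1693, 0, 344]) cube([75, 1161, 25]);
translate([1825, 0, 344]) cube([75, 1161, 25]);


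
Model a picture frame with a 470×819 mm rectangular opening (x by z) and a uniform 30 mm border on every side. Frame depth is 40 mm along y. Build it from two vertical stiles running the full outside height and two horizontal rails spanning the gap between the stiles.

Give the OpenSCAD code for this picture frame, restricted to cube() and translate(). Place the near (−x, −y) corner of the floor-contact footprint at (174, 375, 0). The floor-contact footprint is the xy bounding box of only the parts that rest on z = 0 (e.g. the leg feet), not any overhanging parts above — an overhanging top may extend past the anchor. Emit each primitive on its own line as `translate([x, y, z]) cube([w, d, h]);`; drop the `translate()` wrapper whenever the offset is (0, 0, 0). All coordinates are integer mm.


translate([174, 375, 0]) cube([30, 40, 879]);
translate([674, 375, 0]) cube([30, 40, 879]);
translate([204, 375, 0]) cube([470, 40, 30]);
translate([204, 375, 849]) cube([470, 40, 30]);
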